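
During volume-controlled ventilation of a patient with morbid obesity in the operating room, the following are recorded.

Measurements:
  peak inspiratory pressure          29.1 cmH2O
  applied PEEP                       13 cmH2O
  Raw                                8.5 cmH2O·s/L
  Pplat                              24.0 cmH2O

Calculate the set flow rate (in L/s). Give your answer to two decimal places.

0.60

flow = (PIP − Pplat) / Raw = 5.1 / 8.5 = 0.6 L/s.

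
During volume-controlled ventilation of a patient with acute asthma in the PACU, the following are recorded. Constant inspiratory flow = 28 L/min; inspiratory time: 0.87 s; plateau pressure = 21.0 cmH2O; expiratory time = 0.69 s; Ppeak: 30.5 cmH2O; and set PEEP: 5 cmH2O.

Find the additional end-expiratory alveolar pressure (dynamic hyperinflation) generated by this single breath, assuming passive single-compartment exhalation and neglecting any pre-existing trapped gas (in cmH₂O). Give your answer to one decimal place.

Flow: 28 L/min ÷ 60 = 0.4667 L/s.
Vt = flow × Ti = 0.4667 L/s × 0.87 s × 1000 mL/L = 406.03 mL.
R = (PIP − Pplat)/V̇ = (30.5 − 21.0) / 0.4667 = 9.5/0.4667 = 20.356 cmH2O·s/L.
C = Vt/(Pplat − PEEP) = 406.03 / (21.0 − 5) = 406.03/16.0 = 25.377 mL/cmH2O.
τ = R × C = 20.356 × 0.02538 L/cmH2O = 0.5166 s.
Fraction remaining = e^(−Te/τ) = e^(−0.69/0.5166) = 0.263; trapped volume = 406.03 × 0.263 = 106.79 mL.
Additional alveolar pressure from trapping ≈ V_trapped / C = 106.79 / 25.377 = 4.208 cmH2O.

4.2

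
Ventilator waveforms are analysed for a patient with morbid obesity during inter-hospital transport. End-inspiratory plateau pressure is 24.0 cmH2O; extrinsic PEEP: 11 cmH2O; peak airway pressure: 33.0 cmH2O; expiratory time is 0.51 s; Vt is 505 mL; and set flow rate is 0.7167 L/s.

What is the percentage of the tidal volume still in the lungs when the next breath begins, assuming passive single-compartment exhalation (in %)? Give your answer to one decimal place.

35.2

R = (PIP − Pplat)/V̇ = (33.0 − 24.0) / 0.7167 = 9.0/0.7167 = 12.558 cmH2O·s/L.
C = Vt/(Pplat − PEEP) = 505.0 / (24.0 − 11) = 505.0/13.0 = 38.846 mL/cmH2O.
τ = R × C = 12.558 × 0.03885 L/cmH2O = 0.4879 s.
Fraction remaining at end-expiration = e^(−Te/τ) = e^(−0.51/0.4879) = 0.3516 → 35.16%.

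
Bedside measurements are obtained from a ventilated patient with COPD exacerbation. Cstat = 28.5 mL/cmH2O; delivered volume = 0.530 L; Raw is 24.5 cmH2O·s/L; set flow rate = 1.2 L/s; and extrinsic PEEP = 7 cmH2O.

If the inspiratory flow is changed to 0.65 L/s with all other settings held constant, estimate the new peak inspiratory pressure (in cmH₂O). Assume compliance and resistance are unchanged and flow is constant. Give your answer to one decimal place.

PIP = Vt/C + R·V̇ + PEEP (constant-flow equation of motion).
Only the resistive term changes: ΔPIP = R × ΔV̇ = 24.5 × (0.65 − 1.2) = 24.5 × -0.55 = -13.475 cmH2O.
Original PIP = 530/28.5 + 24.5×1.2 + 7 = 54.996 cmH2O; new PIP = 54.996 + (-13.475) = 41.521 cmH2O.

41.5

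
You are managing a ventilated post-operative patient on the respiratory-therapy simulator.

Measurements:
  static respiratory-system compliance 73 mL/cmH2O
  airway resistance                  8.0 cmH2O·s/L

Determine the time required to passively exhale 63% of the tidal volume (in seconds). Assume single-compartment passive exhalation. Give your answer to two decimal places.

τ = R × C = 8.0 × 73 mL/cmH2O = 8.0 × 0.073 L/cmH2O = 0.584 s.
Exhaled fraction f = 1 − e^(−t/τ) → t = −τ·ln(1 − f) = −0.584·ln(0.37) = 0.5806 s.

0.58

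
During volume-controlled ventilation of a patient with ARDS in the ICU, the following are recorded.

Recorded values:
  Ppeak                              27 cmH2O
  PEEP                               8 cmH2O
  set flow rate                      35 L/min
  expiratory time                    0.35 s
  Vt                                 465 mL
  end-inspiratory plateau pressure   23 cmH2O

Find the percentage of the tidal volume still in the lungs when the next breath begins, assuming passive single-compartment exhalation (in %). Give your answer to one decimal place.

Flow: 35 L/min ÷ 60 = 0.5833 L/s.
R = (PIP − Pplat)/V̇ = (27 − 23) / 0.5833 = 4.0/0.5833 = 6.858 cmH2O·s/L.
C = Vt/(Pplat − PEEP) = 465.0 / (23 − 8) = 465.0/15.0 = 31.0 mL/cmH2O.
τ = R × C = 6.858 × 0.031 L/cmH2O = 0.2126 s.
Fraction remaining at end-expiration = e^(−Te/τ) = e^(−0.35/0.2126) = 0.1928 → 19.28%.

19.3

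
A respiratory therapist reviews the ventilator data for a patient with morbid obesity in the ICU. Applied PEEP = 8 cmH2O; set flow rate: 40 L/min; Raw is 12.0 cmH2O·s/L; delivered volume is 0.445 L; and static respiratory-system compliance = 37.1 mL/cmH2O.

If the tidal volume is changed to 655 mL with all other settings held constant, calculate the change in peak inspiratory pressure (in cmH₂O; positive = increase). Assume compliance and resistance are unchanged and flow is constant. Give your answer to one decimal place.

PIP = Vt/C + R·V̇ + PEEP (constant-flow equation of motion).
Only the elastic term changes: ΔPIP = ΔVt / C = (655 − 445) / 37.1 = 5.66 cmH2O.

5.7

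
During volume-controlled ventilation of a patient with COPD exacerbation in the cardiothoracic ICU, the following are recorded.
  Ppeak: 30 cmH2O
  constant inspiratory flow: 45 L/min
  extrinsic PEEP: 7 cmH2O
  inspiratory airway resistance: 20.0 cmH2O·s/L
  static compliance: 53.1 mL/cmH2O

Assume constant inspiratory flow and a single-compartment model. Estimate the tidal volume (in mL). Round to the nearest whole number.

Flow: 45 L/min ÷ 60 = 0.75 L/s.
Equation of motion (constant flow): PIP = Vt/C + R·V̇ + PEEP.
Vt/C = PIP − R·V̇ − PEEP = 30 − 15.0 − 7 = 8.0 cmH2O.
Vt = C × 8.0 = 53.1 × 8.0 = 424.8 mL.

425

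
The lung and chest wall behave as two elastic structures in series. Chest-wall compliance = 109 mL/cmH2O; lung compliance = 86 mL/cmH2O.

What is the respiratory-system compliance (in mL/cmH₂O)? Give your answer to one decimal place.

Lung and chest wall are elastances in series: 1/Crs = 1/CL + 1/Ccw.
1/Crs = 1/86 + 1/109 = 0.0208.
Crs = 48.077 mL/cmH2O.

48.1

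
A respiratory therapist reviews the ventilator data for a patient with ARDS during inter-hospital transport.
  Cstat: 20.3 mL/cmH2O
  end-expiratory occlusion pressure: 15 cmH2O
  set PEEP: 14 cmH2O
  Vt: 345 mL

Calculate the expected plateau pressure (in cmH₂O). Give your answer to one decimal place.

End-expiratory occlusion gives total PEEP = 15 cmH2O (intrinsic PEEP = 15 − 14 = 1). Use total PEEP for the elastic gradient.
Pplat = PEEPtotal + Vt / Cstat = 15 + 345 / 20.3 = 15 + 16.995 = 31.995 cmH2O.

32.0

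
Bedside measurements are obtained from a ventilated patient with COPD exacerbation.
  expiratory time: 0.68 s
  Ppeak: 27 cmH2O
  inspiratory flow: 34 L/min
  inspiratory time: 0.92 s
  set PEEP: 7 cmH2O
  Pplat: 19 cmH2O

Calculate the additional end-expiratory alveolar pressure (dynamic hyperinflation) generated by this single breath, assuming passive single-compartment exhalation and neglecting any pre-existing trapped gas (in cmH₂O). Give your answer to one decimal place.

Flow: 34 L/min ÷ 60 = 0.5667 L/s.
Vt = flow × Ti = 0.5667 L/s × 0.92 s × 1000 mL/L = 521.36 mL.
R = (PIP − Pplat)/V̇ = (27 − 19) / 0.5667 = 8.0/0.5667 = 14.117 cmH2O·s/L.
C = Vt/(Pplat − PEEP) = 521.36 / (19 − 7) = 521.36/12.0 = 43.447 mL/cmH2O.
τ = R × C = 14.117 × 0.04345 L/cmH2O = 0.6134 s.
Fraction remaining = e^(−Te/τ) = e^(−0.68/0.6134) = 0.33; trapped volume = 521.36 × 0.33 = 172.05 mL.
Additional alveolar pressure from trapping ≈ V_trapped / C = 172.05 / 43.447 = 3.96 cmH2O.

4.0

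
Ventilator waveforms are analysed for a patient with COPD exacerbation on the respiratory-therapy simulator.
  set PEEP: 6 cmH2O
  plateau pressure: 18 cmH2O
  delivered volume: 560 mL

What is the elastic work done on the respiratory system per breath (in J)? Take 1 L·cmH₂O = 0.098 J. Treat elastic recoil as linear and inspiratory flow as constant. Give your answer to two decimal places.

0.33

Elastic work ≈ ½ × (Pplat − PEEP) × Vt = 0.5 × (18 − 6) × 0.560 L = 0.5 × 12.0 × 0.560 = 3.36 L·cmH2O.
× 0.098 J/(L·cmH2O) → 0.3293 J.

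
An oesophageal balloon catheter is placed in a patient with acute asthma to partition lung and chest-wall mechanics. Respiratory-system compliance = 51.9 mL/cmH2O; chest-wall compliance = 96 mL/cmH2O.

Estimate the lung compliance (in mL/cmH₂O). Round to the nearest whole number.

113

1/CL = 1/Crs − 1/Ccw.
1/CL = 1/51.9 − 1/96 = 0.008851.
CL = 112.98 mL/cmH2O.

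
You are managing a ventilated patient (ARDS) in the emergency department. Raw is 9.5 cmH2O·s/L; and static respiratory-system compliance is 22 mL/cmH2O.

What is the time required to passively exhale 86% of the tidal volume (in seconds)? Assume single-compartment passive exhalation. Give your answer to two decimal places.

0.41

τ = R × C = 9.5 × 22 mL/cmH2O = 9.5 × 0.022 L/cmH2O = 0.209 s.
Exhaled fraction f = 1 − e^(−t/τ) → t = −τ·ln(1 − f) = −0.209·ln(0.14) = 0.4109 s.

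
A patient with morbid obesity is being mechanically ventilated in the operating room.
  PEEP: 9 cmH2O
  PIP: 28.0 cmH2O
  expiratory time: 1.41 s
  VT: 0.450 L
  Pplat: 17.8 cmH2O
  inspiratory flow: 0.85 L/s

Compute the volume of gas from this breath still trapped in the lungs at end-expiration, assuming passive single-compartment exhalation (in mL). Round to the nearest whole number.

R = (PIP − Pplat)/V̇ = (28.0 − 17.8) / 0.85 = 10.2/0.85 = 12.0 cmH2O·s/L.
C = Vt/(Pplat − PEEP) = 450.0 / (17.8 − 9) = 450.0/8.8 = 51.136 mL/cmH2O.
τ = R × C = 12.0 × 0.05114 L/cmH2O = 0.6137 s.
Fraction remaining = e^(−Te/τ) = e^(−1.41/0.6137) = 0.1005.
Trapped volume = 450.0 × 0.1005 = 45.225 mL.

45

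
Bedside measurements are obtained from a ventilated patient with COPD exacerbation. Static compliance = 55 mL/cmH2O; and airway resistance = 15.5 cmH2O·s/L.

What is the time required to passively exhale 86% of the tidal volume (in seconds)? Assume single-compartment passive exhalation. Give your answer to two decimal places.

1.68

τ = R × C = 15.5 × 55 mL/cmH2O = 15.5 × 0.055 L/cmH2O = 0.8525 s.
Exhaled fraction f = 1 − e^(−t/τ) → t = −τ·ln(1 − f) = −0.8525·ln(0.14) = 1.676 s.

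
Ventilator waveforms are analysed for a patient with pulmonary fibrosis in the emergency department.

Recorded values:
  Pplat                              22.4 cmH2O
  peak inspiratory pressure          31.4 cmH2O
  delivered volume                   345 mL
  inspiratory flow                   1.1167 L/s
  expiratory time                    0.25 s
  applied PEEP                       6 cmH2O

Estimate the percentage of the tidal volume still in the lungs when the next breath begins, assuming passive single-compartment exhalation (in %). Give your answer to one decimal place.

R = (PIP − Pplat)/V̇ = (31.4 − 22.4) / 1.1167 = 9.0/1.1167 = 8.059 cmH2O·s/L.
C = Vt/(Pplat − PEEP) = 345.0 / (22.4 − 6) = 345.0/16.4 = 21.037 mL/cmH2O.
τ = R × C = 8.059 × 0.02104 L/cmH2O = 0.1696 s.
Fraction remaining at end-expiration = e^(−Te/τ) = e^(−0.25/0.1696) = 0.229 → 22.9%.

22.9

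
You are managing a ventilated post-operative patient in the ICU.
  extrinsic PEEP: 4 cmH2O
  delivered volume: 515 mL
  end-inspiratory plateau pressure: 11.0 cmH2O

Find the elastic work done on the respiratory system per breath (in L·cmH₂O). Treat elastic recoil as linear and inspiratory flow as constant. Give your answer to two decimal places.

1.80

Elastic work ≈ ½ × (Pplat − PEEP) × Vt = 0.5 × (11.0 − 4) × 0.515 L = 0.5 × 7.0 × 0.515 = 1.803 L·cmH2O.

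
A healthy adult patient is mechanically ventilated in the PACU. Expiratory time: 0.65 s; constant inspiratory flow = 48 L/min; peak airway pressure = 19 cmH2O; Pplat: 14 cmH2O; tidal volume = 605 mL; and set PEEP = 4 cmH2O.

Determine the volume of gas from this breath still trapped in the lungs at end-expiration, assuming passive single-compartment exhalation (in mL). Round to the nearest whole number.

108

Flow: 48 L/min ÷ 60 = 0.8 L/s.
R = (PIP − Pplat)/V̇ = (19 − 14) / 0.8 = 5.0/0.8 = 6.25 cmH2O·s/L.
C = Vt/(Pplat − PEEP) = 605.0 / (14 − 4) = 605.0/10.0 = 60.5 mL/cmH2O.
τ = R × C = 6.25 × 0.0605 L/cmH2O = 0.3781 s.
Fraction remaining = e^(−Te/τ) = e^(−0.65/0.3781) = 0.1792.
Trapped volume = 605.0 × 0.1792 = 108.42 mL.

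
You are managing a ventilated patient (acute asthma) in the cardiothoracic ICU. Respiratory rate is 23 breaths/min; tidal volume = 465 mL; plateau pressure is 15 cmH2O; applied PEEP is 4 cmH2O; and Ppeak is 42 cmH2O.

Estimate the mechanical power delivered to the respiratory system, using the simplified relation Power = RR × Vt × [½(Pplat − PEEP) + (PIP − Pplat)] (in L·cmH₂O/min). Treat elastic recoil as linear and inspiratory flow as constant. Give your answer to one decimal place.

Per-breath work = Vt × [½(Pplat−PEEP) + (PIP−Pplat)] = 0.465 × [0.5×11.0 + 27.0] = 0.465 × 32.5 = 15.113 L·cmH2O.
Power = 23 × 15.113 = 347.6 L·cmH2O/min.

347.6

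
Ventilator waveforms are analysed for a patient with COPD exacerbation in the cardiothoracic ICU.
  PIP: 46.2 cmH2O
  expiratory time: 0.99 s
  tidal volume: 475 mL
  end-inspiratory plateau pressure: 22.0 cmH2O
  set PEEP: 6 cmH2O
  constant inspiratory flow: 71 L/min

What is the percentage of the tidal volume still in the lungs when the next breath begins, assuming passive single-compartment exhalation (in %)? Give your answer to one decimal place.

Flow: 71 L/min ÷ 60 = 1.1833 L/s.
R = (PIP − Pplat)/V̇ = (46.2 − 22.0) / 1.1833 = 24.2/1.1833 = 20.451 cmH2O·s/L.
C = Vt/(Pplat − PEEP) = 475.0 / (22.0 − 6) = 475.0/16.0 = 29.688 mL/cmH2O.
τ = R × C = 20.451 × 0.02969 L/cmH2O = 0.6072 s.
Fraction remaining at end-expiration = e^(−Te/τ) = e^(−0.99/0.6072) = 0.1958 → 19.58%.

19.6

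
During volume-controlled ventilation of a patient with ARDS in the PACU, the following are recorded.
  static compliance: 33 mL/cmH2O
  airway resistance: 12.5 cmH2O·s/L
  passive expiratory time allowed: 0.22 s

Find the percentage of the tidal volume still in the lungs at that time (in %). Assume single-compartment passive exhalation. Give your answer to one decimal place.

τ = R × C = 12.5 × 33 mL/cmH2O = 12.5 × 0.033 L/cmH2O = 0.4125 s.
Passive exhalation: V(t)/V₀ = e^(−t/τ) = e^(−0.22/0.4125) = 0.5866.
Fraction remaining = 0.5866 → 58.66%.

58.7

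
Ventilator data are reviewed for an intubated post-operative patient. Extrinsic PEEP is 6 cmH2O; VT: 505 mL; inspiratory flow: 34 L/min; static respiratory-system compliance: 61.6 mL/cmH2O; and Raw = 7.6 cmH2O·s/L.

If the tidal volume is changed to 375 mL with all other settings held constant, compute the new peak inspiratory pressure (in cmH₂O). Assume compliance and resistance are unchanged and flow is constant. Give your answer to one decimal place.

Flow: 34 L/min ÷ 60 = 0.5667 L/s.
PIP = Vt/C + R·V̇ + PEEP (constant-flow equation of motion).
Only the elastic term changes: ΔPIP = ΔVt / C = (375 − 505) / 61.6 = -2.11 cmH2O.
Original PIP = 505/61.6 + 7.6×0.5667 + 6 = 18.505 cmH2O; new PIP = 18.505 + (-2.11) = 16.395 cmH2O.

16.4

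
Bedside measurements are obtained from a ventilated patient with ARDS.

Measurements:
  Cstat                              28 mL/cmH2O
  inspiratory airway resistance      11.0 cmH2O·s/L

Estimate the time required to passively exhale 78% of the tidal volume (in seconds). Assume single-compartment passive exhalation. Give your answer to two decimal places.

τ = R × C = 11.0 × 28 mL/cmH2O = 11.0 × 0.028 L/cmH2O = 0.308 s.
Exhaled fraction f = 1 − e^(−t/τ) → t = −τ·ln(1 − f) = −0.308·ln(0.22) = 0.4664 s.

0.47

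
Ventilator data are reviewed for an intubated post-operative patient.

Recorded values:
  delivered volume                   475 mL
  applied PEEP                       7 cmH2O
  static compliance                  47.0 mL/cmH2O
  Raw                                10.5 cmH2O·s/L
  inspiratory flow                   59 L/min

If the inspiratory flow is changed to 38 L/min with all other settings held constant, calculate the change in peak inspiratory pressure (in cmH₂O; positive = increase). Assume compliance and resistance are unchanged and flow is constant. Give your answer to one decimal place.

-3.7

Flow: 59 L/min ÷ 60 = 0.9833 L/s.
New flow: 38 L/min ÷ 60 = 0.6333 L/s.
PIP = Vt/C + R·V̇ + PEEP (constant-flow equation of motion).
Only the resistive term changes: ΔPIP = R × ΔV̇ = 10.5 × (0.6333 − 0.9833) = 10.5 × -0.35 = -3.675 cmH2O.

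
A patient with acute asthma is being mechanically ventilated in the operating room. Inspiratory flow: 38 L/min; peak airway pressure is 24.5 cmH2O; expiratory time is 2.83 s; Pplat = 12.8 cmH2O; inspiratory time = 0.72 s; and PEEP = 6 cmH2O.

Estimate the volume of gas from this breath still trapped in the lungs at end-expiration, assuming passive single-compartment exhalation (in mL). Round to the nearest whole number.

Flow: 38 L/min ÷ 60 = 0.6333 L/s.
Vt = flow × Ti = 0.6333 L/s × 0.72 s × 1000 mL/L = 455.98 mL.
R = (PIP − Pplat)/V̇ = (24.5 − 12.8) / 0.6333 = 11.7/0.6333 = 18.475 cmH2O·s/L.
C = Vt/(Pplat − PEEP) = 455.98 / (12.8 − 6) = 455.98/6.8 = 67.056 mL/cmH2O.
τ = R × C = 18.475 × 0.06706 L/cmH2O = 1.239 s.
Fraction remaining = e^(−Te/τ) = e^(−2.83/1.239) = 0.1019.
Trapped volume = 455.98 × 0.1019 = 46.464 mL.

46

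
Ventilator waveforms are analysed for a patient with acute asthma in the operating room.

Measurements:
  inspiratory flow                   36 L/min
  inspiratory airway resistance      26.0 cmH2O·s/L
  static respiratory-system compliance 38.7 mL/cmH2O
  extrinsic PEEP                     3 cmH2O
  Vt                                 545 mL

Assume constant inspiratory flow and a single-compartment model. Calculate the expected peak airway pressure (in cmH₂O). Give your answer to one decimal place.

32.7

Flow: 36 L/min ÷ 60 = 0.6 L/s.
Equation of motion (constant flow): PIP = Vt/C + R·V̇ + PEEP.
PIP = 545/38.7 + 26.0×0.6 + 3 = 14.083 + 15.6 + 3 = 32.683 cmH2O.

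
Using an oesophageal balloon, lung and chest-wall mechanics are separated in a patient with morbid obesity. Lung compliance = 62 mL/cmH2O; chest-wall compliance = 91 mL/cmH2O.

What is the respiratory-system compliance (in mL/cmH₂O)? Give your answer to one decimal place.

Lung and chest wall are elastances in series: 1/Crs = 1/CL + 1/Ccw.
1/Crs = 1/62 + 1/91 = 0.02712.
Crs = 36.873 mL/cmH2O.

36.9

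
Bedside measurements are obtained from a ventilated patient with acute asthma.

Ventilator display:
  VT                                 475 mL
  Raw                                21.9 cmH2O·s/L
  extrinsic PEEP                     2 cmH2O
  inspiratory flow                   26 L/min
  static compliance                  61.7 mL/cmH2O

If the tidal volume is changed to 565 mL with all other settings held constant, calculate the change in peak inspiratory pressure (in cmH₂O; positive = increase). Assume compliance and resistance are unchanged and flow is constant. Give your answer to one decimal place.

1.5

PIP = Vt/C + R·V̇ + PEEP (constant-flow equation of motion).
Only the elastic term changes: ΔPIP = ΔVt / C = (565 − 475) / 61.7 = 1.459 cmH2O.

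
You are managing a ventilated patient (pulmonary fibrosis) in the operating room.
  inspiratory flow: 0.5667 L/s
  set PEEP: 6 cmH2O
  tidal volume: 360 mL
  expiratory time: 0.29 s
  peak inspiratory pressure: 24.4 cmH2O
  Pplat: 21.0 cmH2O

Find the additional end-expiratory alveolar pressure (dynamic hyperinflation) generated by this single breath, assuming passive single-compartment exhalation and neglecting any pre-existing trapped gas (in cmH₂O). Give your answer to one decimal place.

2.0

R = (PIP − Pplat)/V̇ = (24.4 − 21.0) / 0.5667 = 3.4/0.5667 = 6.0 cmH2O·s/L.
C = Vt/(Pplat − PEEP) = 360.0 / (21.0 − 6) = 360.0/15.0 = 24.0 mL/cmH2O.
τ = R × C = 6.0 × 0.024 L/cmH2O = 0.144 s.
Fraction remaining = e^(−Te/τ) = e^(−0.29/0.144) = 0.1335; trapped volume = 360.0 × 0.1335 = 48.06 mL.
Additional alveolar pressure from trapping ≈ V_trapped / C = 48.06 / 24.0 = 2.003 cmH2O.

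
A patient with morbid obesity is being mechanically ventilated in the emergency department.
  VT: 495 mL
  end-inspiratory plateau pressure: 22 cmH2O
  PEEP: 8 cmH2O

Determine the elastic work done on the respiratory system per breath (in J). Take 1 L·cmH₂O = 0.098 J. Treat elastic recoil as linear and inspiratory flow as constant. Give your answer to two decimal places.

0.34

Elastic work ≈ ½ × (Pplat − PEEP) × Vt = 0.5 × (22 − 8) × 0.495 L = 0.5 × 14.0 × 0.495 = 3.465 L·cmH2O.
× 0.098 J/(L·cmH2O) → 0.3396 J.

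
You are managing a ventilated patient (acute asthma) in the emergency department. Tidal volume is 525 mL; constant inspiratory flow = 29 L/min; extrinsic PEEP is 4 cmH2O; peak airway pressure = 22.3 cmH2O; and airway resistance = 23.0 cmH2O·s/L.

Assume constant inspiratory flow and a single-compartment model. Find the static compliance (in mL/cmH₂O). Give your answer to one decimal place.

73.1

Flow: 29 L/min ÷ 60 = 0.4833 L/s.
Equation of motion (constant flow): PIP = Vt/C + R·V̇ + PEEP.
Vt/C = PIP − R·V̇ − PEEP = 22.3 − 23.0×0.4833 − 4 = 22.3 − 11.116 − 4 = 7.184 cmH2O.
C = Vt / 7.184 = 525 / 7.184 = 73.079 mL/cmH2O.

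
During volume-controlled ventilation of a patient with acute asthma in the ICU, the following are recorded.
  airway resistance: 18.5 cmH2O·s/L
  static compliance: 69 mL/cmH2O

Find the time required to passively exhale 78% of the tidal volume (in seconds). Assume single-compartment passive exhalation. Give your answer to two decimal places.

1.93

τ = R × C = 18.5 × 69 mL/cmH2O = 18.5 × 0.069 L/cmH2O = 1.277 s.
Exhaled fraction f = 1 − e^(−t/τ) → t = −τ·ln(1 − f) = −1.277·ln(0.22) = 1.934 s.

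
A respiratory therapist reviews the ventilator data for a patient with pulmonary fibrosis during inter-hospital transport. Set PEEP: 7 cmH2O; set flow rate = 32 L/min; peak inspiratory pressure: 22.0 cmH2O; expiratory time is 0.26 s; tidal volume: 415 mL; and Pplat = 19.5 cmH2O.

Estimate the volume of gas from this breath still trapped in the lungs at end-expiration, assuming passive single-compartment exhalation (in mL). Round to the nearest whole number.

Flow: 32 L/min ÷ 60 = 0.5333 L/s.
R = (PIP − Pplat)/V̇ = (22.0 − 19.5) / 0.5333 = 2.5/0.5333 = 4.688 cmH2O·s/L.
C = Vt/(Pplat − PEEP) = 415.0 / (19.5 − 7) = 415.0/12.5 = 33.2 mL/cmH2O.
τ = R × C = 4.688 × 0.0332 L/cmH2O = 0.1556 s.
Fraction remaining = e^(−Te/τ) = e^(−0.26/0.1556) = 0.1881.
Trapped volume = 415.0 × 0.1881 = 78.062 mL.

78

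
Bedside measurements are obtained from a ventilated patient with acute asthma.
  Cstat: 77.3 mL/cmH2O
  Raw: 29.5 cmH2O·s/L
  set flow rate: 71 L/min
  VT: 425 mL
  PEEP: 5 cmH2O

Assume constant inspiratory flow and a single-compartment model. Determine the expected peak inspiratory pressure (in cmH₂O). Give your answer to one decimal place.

Flow: 71 L/min ÷ 60 = 1.1833 L/s.
Equation of motion (constant flow): PIP = Vt/C + R·V̇ + PEEP.
PIP = 425/77.3 + 29.5×1.1833 + 5 = 5.498 + 34.907 + 5 = 45.405 cmH2O.

45.4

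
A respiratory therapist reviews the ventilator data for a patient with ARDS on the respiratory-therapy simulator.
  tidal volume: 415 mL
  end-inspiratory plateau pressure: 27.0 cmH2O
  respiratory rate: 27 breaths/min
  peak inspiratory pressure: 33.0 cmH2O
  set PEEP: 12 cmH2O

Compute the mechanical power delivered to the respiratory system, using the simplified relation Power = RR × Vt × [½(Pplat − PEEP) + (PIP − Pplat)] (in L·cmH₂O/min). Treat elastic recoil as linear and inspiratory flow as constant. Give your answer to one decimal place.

151.3

Per-breath work = Vt × [½(Pplat−PEEP) + (PIP−Pplat)] = 0.415 × [0.5×15.0 + 6.0] = 0.415 × 13.5 = 5.603 L·cmH2O.
Power = 27 × 5.603 = 151.28 L·cmH2O/min.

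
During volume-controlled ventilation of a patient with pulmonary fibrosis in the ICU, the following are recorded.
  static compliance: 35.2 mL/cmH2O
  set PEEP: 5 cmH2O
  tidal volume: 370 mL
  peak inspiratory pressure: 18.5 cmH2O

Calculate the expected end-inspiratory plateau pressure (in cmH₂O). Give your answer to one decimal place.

15.5

Pplat = PEEP + Vt / Cstat = 5 + 370 / 35.2 = 5 + 10.511 = 15.511 cmH2O.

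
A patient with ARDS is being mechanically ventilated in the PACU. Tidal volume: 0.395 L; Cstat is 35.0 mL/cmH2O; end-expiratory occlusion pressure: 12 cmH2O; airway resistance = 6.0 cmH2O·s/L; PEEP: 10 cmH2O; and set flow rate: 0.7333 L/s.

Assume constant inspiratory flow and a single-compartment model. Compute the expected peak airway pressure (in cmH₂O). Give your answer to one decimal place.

27.7

Total PEEP = 12 cmH2O (set 10 + intrinsic 2); this is the baseline alveolar pressure.
Equation of motion (constant flow): PIP = Vt/C + R·V̇ + PEEP.
PIP = 395/35.0 + 6.0×0.7333 + 12 = 11.286 + 4.4 + 12 = 27.686 cmH2O.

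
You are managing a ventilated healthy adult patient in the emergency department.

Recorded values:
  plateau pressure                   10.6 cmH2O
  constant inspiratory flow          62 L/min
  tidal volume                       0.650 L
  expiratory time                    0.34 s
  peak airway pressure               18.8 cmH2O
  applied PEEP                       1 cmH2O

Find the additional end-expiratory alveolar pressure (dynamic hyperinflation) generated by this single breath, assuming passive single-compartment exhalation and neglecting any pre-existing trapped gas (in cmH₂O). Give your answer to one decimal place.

5.1

Flow: 62 L/min ÷ 60 = 1.0333 L/s.
R = (PIP − Pplat)/V̇ = (18.8 − 10.6) / 1.0333 = 8.2/1.0333 = 7.936 cmH2O·s/L.
C = Vt/(Pplat − PEEP) = 650.0 / (10.6 − 1) = 650.0/9.6 = 67.708 mL/cmH2O.
τ = R × C = 7.936 × 0.06771 L/cmH2O = 0.5373 s.
Fraction remaining = e^(−Te/τ) = e^(−0.34/0.5373) = 0.5311; trapped volume = 650.0 × 0.5311 = 345.22 mL.
Additional alveolar pressure from trapping ≈ V_trapped / C = 345.22 / 67.708 = 5.099 cmH2O.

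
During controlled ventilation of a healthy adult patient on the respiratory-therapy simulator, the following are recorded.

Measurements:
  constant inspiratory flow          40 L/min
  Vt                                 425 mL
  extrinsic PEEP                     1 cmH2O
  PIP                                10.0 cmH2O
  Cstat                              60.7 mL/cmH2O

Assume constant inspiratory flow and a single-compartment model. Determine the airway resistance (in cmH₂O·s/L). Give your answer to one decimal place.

Flow: 40 L/min ÷ 60 = 0.6667 L/s.
Equation of motion (constant flow): PIP = Vt/C + R·V̇ + PEEP.
R·V̇ = PIP − Vt/C − PEEP = 10.0 − 425/60.7 − 1 = 10.0 − 7.002 − 1 = 1.998 cmH2O.
R = 1.998 / 0.6667 = 2.997 cmH2O·s/L.

3.0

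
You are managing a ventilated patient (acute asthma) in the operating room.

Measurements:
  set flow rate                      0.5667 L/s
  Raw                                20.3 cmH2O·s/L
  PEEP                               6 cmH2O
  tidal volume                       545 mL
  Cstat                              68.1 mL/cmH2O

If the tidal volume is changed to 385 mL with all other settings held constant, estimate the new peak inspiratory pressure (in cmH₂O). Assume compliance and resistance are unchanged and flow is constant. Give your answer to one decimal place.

23.2

PIP = Vt/C + R·V̇ + PEEP (constant-flow equation of motion).
Only the elastic term changes: ΔPIP = ΔVt / C = (385 − 545) / 68.1 = -2.349 cmH2O.
Original PIP = 545/68.1 + 20.3×0.5667 + 6 = 25.507 cmH2O; new PIP = 25.507 + (-2.349) = 23.158 cmH2O.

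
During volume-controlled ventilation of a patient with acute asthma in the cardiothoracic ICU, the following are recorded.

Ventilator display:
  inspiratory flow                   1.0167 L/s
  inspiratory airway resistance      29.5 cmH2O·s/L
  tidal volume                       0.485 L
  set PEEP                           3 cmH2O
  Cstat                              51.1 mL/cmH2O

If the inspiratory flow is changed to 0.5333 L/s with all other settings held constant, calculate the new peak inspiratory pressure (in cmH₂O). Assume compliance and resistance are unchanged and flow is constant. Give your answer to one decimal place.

PIP = Vt/C + R·V̇ + PEEP (constant-flow equation of motion).
Only the resistive term changes: ΔPIP = R × ΔV̇ = 29.5 × (0.5333 − 1.0167) = 29.5 × -0.4834 = -14.26 cmH2O.
Original PIP = 485/51.1 + 29.5×1.0167 + 3 = 42.484 cmH2O; new PIP = 42.484 + (-14.26) = 28.224 cmH2O.

28.2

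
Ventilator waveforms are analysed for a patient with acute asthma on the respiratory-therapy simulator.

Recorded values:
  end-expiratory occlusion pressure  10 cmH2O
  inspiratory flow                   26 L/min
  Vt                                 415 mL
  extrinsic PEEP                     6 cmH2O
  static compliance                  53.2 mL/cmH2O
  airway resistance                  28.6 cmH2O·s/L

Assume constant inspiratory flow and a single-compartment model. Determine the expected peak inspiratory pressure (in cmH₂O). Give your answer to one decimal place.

Flow: 26 L/min ÷ 60 = 0.4333 L/s.
Total PEEP = 10 cmH2O (set 6 + intrinsic 4); this is the baseline alveolar pressure.
Equation of motion (constant flow): PIP = Vt/C + R·V̇ + PEEP.
PIP = 415/53.2 + 28.6×0.4333 + 10 = 7.801 + 12.392 + 10 = 30.193 cmH2O.

30.2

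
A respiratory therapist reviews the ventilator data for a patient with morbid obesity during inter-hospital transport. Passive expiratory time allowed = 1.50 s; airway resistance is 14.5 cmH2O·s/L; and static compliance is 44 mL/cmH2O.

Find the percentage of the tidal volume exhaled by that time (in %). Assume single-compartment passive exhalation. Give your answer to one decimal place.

τ = R × C = 14.5 × 44 mL/cmH2O = 14.5 × 0.044 L/cmH2O = 0.638 s.
Passive exhalation: V(t)/V₀ = e^(−t/τ) = e^(−1.50/0.638) = 0.09526.
Fraction exhaled = 1 − 0.09526 = 0.9047 → 90.47%.

90.5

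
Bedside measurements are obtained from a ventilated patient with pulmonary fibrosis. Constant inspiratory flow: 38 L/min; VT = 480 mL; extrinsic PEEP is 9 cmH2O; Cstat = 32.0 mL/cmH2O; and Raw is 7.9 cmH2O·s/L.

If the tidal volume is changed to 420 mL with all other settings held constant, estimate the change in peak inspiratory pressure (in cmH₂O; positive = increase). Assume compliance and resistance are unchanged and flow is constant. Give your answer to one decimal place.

-1.9

PIP = Vt/C + R·V̇ + PEEP (constant-flow equation of motion).
Only the elastic term changes: ΔPIP = ΔVt / C = (420 − 480) / 32.0 = -1.875 cmH2O.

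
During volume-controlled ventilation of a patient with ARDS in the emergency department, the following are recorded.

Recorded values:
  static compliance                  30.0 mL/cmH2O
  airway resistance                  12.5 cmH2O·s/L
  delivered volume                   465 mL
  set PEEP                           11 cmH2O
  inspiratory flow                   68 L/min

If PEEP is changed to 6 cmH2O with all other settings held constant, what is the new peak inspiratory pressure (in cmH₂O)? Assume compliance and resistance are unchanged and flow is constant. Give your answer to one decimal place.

35.7

Flow: 68 L/min ÷ 60 = 1.1333 L/s.
PIP = Vt/C + R·V̇ + PEEP (constant-flow equation of motion).
Only the baseline term changes: ΔPIP = ΔPEEP = 6 − 11 = -5.0 cmH2O.
Original PIP = 465/30.0 + 12.5×1.1333 + 11 = 40.666 cmH2O; new PIP = 40.666 + (-5.0) = 35.666 cmH2O.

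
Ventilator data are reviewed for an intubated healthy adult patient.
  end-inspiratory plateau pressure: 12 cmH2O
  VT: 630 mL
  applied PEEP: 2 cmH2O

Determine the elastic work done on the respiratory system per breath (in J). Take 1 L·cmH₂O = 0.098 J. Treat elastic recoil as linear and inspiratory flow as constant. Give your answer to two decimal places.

0.31

Elastic work ≈ ½ × (Pplat − PEEP) × Vt = 0.5 × (12 − 2) × 0.630 L = 0.5 × 10.0 × 0.630 = 3.15 L·cmH2O.
× 0.098 J/(L·cmH2O) → 0.3087 J.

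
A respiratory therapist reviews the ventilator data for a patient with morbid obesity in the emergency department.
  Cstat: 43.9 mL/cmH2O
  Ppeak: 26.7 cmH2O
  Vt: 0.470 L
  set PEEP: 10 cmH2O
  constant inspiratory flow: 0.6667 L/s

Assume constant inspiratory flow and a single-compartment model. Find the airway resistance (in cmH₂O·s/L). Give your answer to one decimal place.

9.0

Equation of motion (constant flow): PIP = Vt/C + R·V̇ + PEEP.
R·V̇ = PIP − Vt/C − PEEP = 26.7 − 470/43.9 − 10 = 26.7 − 10.706 − 10 = 5.994 cmH2O.
R = 5.994 / 0.6667 = 8.991 cmH2O·s/L.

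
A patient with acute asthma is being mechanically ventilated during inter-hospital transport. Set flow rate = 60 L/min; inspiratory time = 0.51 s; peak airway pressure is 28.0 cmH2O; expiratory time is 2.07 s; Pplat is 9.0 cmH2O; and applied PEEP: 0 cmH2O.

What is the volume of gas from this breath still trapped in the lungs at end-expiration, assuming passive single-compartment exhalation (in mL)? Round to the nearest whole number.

75

Flow: 60 L/min ÷ 60 = 1 L/s.
Vt = flow × Ti = 1 L/s × 0.51 s × 1000 mL/L = 510.0 mL.
R = (PIP − Pplat)/V̇ = (28.0 − 9.0) / 1 = 19.0/1 = 19.0 cmH2O·s/L.
C = Vt/(Pplat − PEEP) = 510.0 / (9.0 − 0) = 510.0/9.0 = 56.667 mL/cmH2O.
τ = R × C = 19.0 × 0.05667 L/cmH2O = 1.077 s.
Fraction remaining = e^(−Te/τ) = e^(−2.07/1.077) = 0.1463.
Trapped volume = 510.0 × 0.1463 = 74.613 mL.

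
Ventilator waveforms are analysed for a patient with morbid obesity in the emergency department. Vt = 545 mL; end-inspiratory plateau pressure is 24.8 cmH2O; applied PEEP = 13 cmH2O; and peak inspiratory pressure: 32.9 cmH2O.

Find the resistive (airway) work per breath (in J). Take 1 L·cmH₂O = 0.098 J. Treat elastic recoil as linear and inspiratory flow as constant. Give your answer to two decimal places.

0.43

With constant inspiratory flow the resistive pressure is constant at PIP − Pplat = 32.9 − 24.8 = 8.1 cmH2O, so resistive work = 8.1 × 0.545 = 4.415 L·cmH2O.
× 0.098 J/(L·cmH2O) → 0.4327 J.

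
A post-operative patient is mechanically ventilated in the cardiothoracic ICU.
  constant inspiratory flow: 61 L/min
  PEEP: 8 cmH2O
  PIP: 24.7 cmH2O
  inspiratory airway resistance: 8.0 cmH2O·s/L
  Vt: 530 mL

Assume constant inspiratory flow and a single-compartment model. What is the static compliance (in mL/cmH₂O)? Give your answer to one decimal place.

Flow: 61 L/min ÷ 60 = 1.0167 L/s.
Equation of motion (constant flow): PIP = Vt/C + R·V̇ + PEEP.
Vt/C = PIP − R·V̇ − PEEP = 24.7 − 8.0×1.0167 − 8 = 24.7 − 8.134 − 8 = 8.566 cmH2O.
C = Vt / 8.566 = 530 / 8.566 = 61.873 mL/cmH2O.

61.9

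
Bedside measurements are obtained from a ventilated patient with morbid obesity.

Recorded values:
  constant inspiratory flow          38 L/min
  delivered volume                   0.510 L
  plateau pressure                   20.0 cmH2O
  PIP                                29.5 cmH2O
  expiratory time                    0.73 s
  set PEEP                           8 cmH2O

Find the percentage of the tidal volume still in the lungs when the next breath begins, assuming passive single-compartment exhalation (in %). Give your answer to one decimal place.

31.8

Flow: 38 L/min ÷ 60 = 0.6333 L/s.
R = (PIP − Pplat)/V̇ = (29.5 − 20.0) / 0.6333 = 9.5/0.6333 = 15.001 cmH2O·s/L.
C = Vt/(Pplat − PEEP) = 510.0 / (20.0 − 8) = 510.0/12.0 = 42.5 mL/cmH2O.
τ = R × C = 15.001 × 0.0425 L/cmH2O = 0.6375 s.
Fraction remaining at end-expiration = e^(−Te/τ) = e^(−0.73/0.6375) = 0.3182 → 31.82%.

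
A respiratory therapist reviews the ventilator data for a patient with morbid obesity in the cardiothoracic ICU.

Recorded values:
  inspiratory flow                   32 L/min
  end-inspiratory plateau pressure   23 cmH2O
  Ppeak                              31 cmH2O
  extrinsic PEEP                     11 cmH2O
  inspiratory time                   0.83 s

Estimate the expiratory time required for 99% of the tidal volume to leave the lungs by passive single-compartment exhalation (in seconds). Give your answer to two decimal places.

Flow: 32 L/min ÷ 60 = 0.5333 L/s.
Vt = flow × Ti = 0.5333 L/s × 0.83 s × 1000 mL/L = 442.64 mL.
R = (PIP − Pplat)/V̇ = (31 − 23) / 0.5333 = 8.0/0.5333 = 15.001 cmH2O·s/L.
C = Vt/(Pplat − PEEP) = 442.64 / (23 − 11) = 442.64/12.0 = 36.887 mL/cmH2O.
τ = R × C = 15.001 × 0.03689 L/cmH2O = 0.5534 s.
t = −τ·ln(1 − 0.99) = −0.5534·ln(0.01) = 2.549 s.

2.55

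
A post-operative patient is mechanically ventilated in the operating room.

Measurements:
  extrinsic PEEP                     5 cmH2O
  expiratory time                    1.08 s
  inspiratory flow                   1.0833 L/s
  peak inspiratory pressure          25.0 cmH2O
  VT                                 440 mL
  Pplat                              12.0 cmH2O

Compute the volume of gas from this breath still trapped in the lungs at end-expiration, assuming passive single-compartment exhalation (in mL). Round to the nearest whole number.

R = (PIP − Pplat)/V̇ = (25.0 − 12.0) / 1.0833 = 13.0/1.0833 = 12.0 cmH2O·s/L.
C = Vt/(Pplat − PEEP) = 440.0 / (12.0 − 5) = 440.0/7.0 = 62.857 mL/cmH2O.
τ = R × C = 12.0 × 0.06286 L/cmH2O = 0.7543 s.
Fraction remaining = e^(−Te/τ) = e^(−1.08/0.7543) = 0.2389.
Trapped volume = 440.0 × 0.2389 = 105.12 mL.

105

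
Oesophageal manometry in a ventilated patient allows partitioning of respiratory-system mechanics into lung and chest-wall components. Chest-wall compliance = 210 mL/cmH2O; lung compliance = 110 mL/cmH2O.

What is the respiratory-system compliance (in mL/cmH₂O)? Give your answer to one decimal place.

72.2

Lung and chest wall are elastances in series: 1/Crs = 1/CL + 1/Ccw.
1/Crs = 1/110 + 1/210 = 0.01385.
Crs = 72.202 mL/cmH2O.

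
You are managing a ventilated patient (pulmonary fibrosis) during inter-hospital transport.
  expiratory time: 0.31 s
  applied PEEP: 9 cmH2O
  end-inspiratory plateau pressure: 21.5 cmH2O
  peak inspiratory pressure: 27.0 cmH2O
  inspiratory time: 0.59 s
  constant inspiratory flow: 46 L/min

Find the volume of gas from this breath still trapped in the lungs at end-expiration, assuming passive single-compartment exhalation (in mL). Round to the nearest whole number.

137

Flow: 46 L/min ÷ 60 = 0.7667 L/s.
Vt = flow × Ti = 0.7667 L/s × 0.59 s × 1000 mL/L = 452.35 mL.
R = (PIP − Pplat)/V̇ = (27.0 − 21.5) / 0.7667 = 5.5/0.7667 = 7.174 cmH2O·s/L.
C = Vt/(Pplat − PEEP) = 452.35 / (21.5 − 9) = 452.35/12.5 = 36.188 mL/cmH2O.
τ = R × C = 7.174 × 0.03619 L/cmH2O = 0.2596 s.
Fraction remaining = e^(−Te/τ) = e^(−0.31/0.2596) = 0.303.
Trapped volume = 452.35 × 0.303 = 137.06 mL.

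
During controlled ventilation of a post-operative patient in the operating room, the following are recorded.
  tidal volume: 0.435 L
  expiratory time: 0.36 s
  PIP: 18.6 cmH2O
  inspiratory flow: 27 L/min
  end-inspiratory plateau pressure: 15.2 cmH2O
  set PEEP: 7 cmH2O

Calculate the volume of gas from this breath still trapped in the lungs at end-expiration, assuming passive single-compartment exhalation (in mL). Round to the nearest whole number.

Flow: 27 L/min ÷ 60 = 0.45 L/s.
R = (PIP − Pplat)/V̇ = (18.6 − 15.2) / 0.45 = 3.4/0.45 = 7.556 cmH2O·s/L.
C = Vt/(Pplat − PEEP) = 435.0 / (15.2 − 7) = 435.0/8.2 = 53.049 mL/cmH2O.
τ = R × C = 7.556 × 0.05305 L/cmH2O = 0.4008 s.
Fraction remaining = e^(−Te/τ) = e^(−0.36/0.4008) = 0.4073.
Trapped volume = 435.0 × 0.4073 = 177.18 mL.

177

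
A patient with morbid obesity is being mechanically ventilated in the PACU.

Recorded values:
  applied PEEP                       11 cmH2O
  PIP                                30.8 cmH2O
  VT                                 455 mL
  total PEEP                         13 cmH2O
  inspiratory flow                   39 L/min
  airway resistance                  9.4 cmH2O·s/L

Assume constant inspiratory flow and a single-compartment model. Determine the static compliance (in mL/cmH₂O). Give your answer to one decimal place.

Flow: 39 L/min ÷ 60 = 0.65 L/s.
Total PEEP = 13 cmH2O (set 11 + intrinsic 2); this is the baseline alveolar pressure.
Equation of motion (constant flow): PIP = Vt/C + R·V̇ + PEEP.
Vt/C = PIP − R·V̇ − PEEP = 30.8 − 9.4×0.65 − 13 = 30.8 − 6.11 − 13 = 11.69 cmH2O.
C = Vt / 11.69 = 455 / 11.69 = 38.922 mL/cmH2O.

38.9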